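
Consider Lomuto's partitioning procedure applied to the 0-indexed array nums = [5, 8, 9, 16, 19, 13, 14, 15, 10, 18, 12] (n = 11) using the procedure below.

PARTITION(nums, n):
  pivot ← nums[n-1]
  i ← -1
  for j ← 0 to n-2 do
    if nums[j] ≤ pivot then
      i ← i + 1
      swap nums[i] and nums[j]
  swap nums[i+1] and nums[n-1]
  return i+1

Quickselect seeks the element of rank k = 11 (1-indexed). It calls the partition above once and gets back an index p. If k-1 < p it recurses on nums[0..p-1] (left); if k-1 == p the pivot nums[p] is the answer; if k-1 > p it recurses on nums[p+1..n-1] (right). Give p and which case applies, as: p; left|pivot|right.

pivot = nums[10] = 12; i = -1
j=0: nums[0]=5 ≤ 12 → i=0, swap nums[0],nums[0] (no change) → [5, 8, 9, 16, 19, 13, 14, 15, 10, 18, 12]
j=1: nums[1]=8 ≤ 12 → i=1, swap nums[1],nums[1] (no change) → [5, 8, 9, 16, 19, 13, 14, 15, 10, 18, 12]
j=2: nums[2]=9 ≤ 12 → i=2, swap nums[2],nums[2] (no change) → [5, 8, 9, 16, 19, 13, 14, 15, 10, 18, 12]
j=3: nums[3]=16 > 12 → no swap
j=4: nums[4]=19 > 12 → no swap
j=5: nums[5]=13 > 12 → no swap
j=6: nums[6]=14 > 12 → no swap
j=7: nums[7]=15 > 12 → no swap
j=8: nums[8]=10 ≤ 12 → i=3, swap nums[3],nums[8] → [5, 8, 9, 10, 19, 13, 14, 15, 16, 18, 12]
j=9: nums[9]=18 > 12 → no swap
final swap nums[4],nums[10] → [5, 8, 9, 10, 12, 13, 14, 15, 16, 18, 19]; return 4
p = 4; k-1 = 10 > 4 ⇒ right

4; right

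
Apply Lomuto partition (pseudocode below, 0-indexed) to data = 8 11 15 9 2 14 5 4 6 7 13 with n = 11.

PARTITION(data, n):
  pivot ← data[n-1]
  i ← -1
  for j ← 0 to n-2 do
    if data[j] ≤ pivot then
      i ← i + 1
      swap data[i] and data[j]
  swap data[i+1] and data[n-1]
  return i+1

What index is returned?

8

pivot = data[10] = 13; i = -1
j=0: data[0]=8 ≤ 13 → i=0, swap data[0],data[0] (no change) → 8 11 15 9 2 14 5 4 6 7 13
j=1: data[1]=11 ≤ 13 → i=1, swap data[1],data[1] (no change) → 8 11 15 9 2 14 5 4 6 7 13
j=2: data[2]=15 > 13 → no swap
j=3: data[3]=9 ≤ 13 → i=2, swap data[2],data[3] → 8 11 9 15 2 14 5 4 6 7 13
j=4: data[4]=2 ≤ 13 → i=3, swap data[3],data[4] → 8 11 9 2 15 14 5 4 6 7 13
j=5: data[5]=14 > 13 → no swap
j=6: data[6]=5 ≤ 13 → i=4, swap data[4],data[6] → 8 11 9 2 5 14 15 4 6 7 13
j=7: data[7]=4 ≤ 13 → i=5, swap data[5],data[7] → 8 11 9 2 5 4 15 14 6 7 13
j=8: data[8]=6 ≤ 13 → i=6, swap data[6],data[8] → 8 11 9 2 5 4 6 14 15 7 13
j=9: data[9]=7 ≤ 13 → i=7, swap data[7],data[9] → 8 11 9 2 5 4 6 7 15 14 13
final swap data[8],data[10] → 8 11 9 2 5 4 6 7 13 14 15; return 8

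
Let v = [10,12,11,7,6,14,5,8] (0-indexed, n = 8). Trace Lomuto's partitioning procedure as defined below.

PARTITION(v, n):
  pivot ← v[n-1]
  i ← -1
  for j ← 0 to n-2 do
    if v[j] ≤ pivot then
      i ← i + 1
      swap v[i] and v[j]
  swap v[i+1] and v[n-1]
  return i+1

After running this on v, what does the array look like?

[7,6,5,8,12,14,11,10]

pivot=8, i=-1
j=0: 10>8, skip
j=1: 12>8, skip
j=2: 11>8, skip
j=3: 7≤8, i=0, swap(0,3) ⇒ [7,12,11,10,6,14,5,8]
j=4: 6≤8, i=1, swap(1,4) ⇒ [7,6,11,10,12,14,5,8]
j=5: 14>8, skip
j=6: 5≤8, i=2, swap(2,6) ⇒ [7,6,5,10,12,14,11,8]
swap(3,7) ⇒ [7,6,5,8,12,14,11,10]; return 3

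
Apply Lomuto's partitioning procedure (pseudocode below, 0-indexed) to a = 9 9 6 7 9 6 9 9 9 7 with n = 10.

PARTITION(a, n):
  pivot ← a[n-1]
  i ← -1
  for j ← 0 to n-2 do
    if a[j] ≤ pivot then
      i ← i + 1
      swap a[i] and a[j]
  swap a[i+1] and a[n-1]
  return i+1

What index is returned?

pivot = a[9] = 7; i = -1
j=0: a[0]=9 > 7 → no swap
j=1: a[1]=9 > 7 → no swap
j=2: a[2]=6 ≤ 7 → i=0, swap a[0],a[2] → 6 9 9 7 9 6 9 9 9 7
j=3: a[3]=7 ≤ 7 → i=1, swap a[1],a[3] → 6 7 9 9 9 6 9 9 9 7
j=4: a[4]=9 > 7 → no swap
j=5: a[5]=6 ≤ 7 → i=2, swap a[2],a[5] → 6 7 6 9 9 9 9 9 9 7
j=6: a[6]=9 > 7 → no swap
j=7: a[7]=9 > 7 → no swap
j=8: a[8]=9 > 7 → no swap
final swap a[3],a[9] → 6 7 6 7 9 9 9 9 9 9; return 3

3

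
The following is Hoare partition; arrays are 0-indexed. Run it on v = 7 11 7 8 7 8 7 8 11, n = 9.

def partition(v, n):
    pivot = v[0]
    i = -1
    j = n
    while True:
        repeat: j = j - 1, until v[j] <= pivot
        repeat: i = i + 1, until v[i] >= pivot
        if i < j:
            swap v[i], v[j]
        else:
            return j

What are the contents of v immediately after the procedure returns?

pivot = v[0] = 7; i = -1, j = 9
j→6 (v[6]=7≤7), i→0 (v[0]=7≥7); i<j, swap → 7 11 7 8 7 8 7 8 11
j→4 (v[4]=7≤7), i→1 (v[1]=11≥7); i<j, swap → 7 7 7 8 11 8 7 8 11
j→2, i→2; i≥j, return j=2. v = 7 7 7 8 11 8 7 8 11

7 7 7 8 11 8 7 8 11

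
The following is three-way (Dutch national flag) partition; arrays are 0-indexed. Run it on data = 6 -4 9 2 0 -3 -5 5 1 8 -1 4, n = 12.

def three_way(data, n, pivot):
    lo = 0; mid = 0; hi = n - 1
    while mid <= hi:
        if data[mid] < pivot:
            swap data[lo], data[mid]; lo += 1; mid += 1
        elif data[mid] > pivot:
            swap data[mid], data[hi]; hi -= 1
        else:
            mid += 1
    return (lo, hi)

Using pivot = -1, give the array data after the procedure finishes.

pivot = -1; lo=0, mid=0, hi=11
data[mid]=6>-1: swap data[0],data[11]; hi=10 → 4 -4 9 2 0 -3 -5 5 1 8 -1 6
data[mid]=4>-1: swap data[0],data[10]; hi=9 → -1 -4 9 2 0 -3 -5 5 1 8 4 6
data[mid]=-1=-1: mid=1
data[mid]=-4<-1: swap data[0],data[1]; lo=1,mid=2 → -4 -1 9 2 0 -3 -5 5 1 8 4 6
data[mid]=9>-1: swap data[2],data[9]; hi=8 → -4 -1 8 2 0 -3 -5 5 1 9 4 6
data[mid]=8>-1: swap data[2],data[8]; hi=7 → -4 -1 1 2 0 -3 -5 5 8 9 4 6
data[mid]=1>-1: swap data[2],data[7]; hi=6 → -4 -1 5 2 0 -3 -5 1 8 9 4 6
data[mid]=5>-1: swap data[2],data[6]; hi=5 → -4 -1 -5 2 0 -3 5 1 8 9 4 6
data[mid]=-5<-1: swap data[1],data[2]; lo=2,mid=3 → -4 -5 -1 2 0 -3 5 1 8 9 4 6
data[mid]=2>-1: swap data[3],data[5]; hi=4 → -4 -5 -1 -3 0 2 5 1 8 9 4 6
data[mid]=-3<-1: swap data[2],data[3]; lo=3,mid=4 → -4 -5 -3 -1 0 2 5 1 8 9 4 6
data[mid]=0>-1: swap data[4],data[4]; hi=3 → -4 -5 -3 -1 0 2 5 1 8 9 4 6
end: lo=3, hi=3; data = -4 -5 -3 -1 0 2 5 1 8 9 4 6

-4 -5 -3 -1 0 2 5 1 8 9 4 6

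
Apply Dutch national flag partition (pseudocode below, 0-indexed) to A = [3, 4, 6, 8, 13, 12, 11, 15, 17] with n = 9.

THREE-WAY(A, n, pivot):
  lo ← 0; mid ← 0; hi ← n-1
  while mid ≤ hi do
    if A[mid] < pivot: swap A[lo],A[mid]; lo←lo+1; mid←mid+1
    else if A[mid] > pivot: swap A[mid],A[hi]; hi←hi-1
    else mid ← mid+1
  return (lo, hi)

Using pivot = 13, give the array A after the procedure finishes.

pivot = 13; lo=0, mid=0, hi=8
A[mid]=3<13: swap A[0],A[0]; lo=1,mid=1 → [3, 4, 6, 8, 13, 12, 11, 15, 17]
A[mid]=4<13: swap A[1],A[1]; lo=2,mid=2 → [3, 4, 6, 8, 13, 12, 11, 15, 17]
A[mid]=6<13: swap A[2],A[2]; lo=3,mid=3 → [3, 4, 6, 8, 13, 12, 11, 15, 17]
A[mid]=8<13: swap A[3],A[3]; lo=4,mid=4 → [3, 4, 6, 8, 13, 12, 11, 15, 17]
A[mid]=13=13: mid=5
A[mid]=12<13: swap A[4],A[5]; lo=5,mid=6 → [3, 4, 6, 8, 12, 13, 11, 15, 17]
A[mid]=11<13: swap A[5],A[6]; lo=6,mid=7 → [3, 4, 6, 8, 12, 11, 13, 15, 17]
A[mid]=15>13: swap A[7],A[8]; hi=7 → [3, 4, 6, 8, 12, 11, 13, 17, 15]
A[mid]=17>13: swap A[7],A[7]; hi=6 → [3, 4, 6, 8, 12, 11, 13, 17, 15]
end: lo=6, hi=6; A = [3, 4, 6, 8, 12, 11, 13, 17, 15]

[3, 4, 6, 8, 12, 11, 13, 17, 15]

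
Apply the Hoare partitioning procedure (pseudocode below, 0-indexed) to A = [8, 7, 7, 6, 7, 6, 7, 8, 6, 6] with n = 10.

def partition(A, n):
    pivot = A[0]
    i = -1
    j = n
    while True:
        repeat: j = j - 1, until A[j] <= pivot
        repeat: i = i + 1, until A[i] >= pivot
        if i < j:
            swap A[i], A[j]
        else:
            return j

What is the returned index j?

pivot=8
j stops at 9 (6), i stops at 0 (8); swap ⇒ [6, 7, 7, 6, 7, 6, 7, 8, 6, 8]
j stops at 8 (6), i stops at 7 (8); swap ⇒ [6, 7, 7, 6, 7, 6, 7, 6, 8, 8]
j stops at 7, i stops at 8; i≥j ⇒ return 7. A=[6, 7, 7, 6, 7, 6, 7, 6, 8, 8]

7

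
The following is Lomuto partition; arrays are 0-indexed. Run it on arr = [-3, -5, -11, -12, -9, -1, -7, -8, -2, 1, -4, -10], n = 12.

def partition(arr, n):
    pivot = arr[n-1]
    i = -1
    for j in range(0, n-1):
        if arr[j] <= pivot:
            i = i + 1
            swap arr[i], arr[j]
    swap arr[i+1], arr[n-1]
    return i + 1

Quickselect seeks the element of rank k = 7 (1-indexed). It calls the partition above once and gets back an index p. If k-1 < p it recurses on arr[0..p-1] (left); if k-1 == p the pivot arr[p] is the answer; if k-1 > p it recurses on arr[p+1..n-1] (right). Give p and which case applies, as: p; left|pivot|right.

2; right

pivot = arr[11] = -10; i = -1
j=0: arr[0]=-3 > -10 → no swap
j=1: arr[1]=-5 > -10 → no swap
j=2: arr[2]=-11 ≤ -10 → i=0, swap arr[0],arr[2] → [-11, -5, -3, -12, -9, -1, -7, -8, -2, 1, -4, -10]
j=3: arr[3]=-12 ≤ -10 → i=1, swap arr[1],arr[3] → [-11, -12, -3, -5, -9, -1, -7, -8, -2, 1, -4, -10]
j=4: arr[4]=-9 > -10 → no swap
j=5: arr[5]=-1 > -10 → no swap
j=6: arr[6]=-7 > -10 → no swap
j=7: arr[7]=-8 > -10 → no swap
j=8: arr[8]=-2 > -10 → no swap
j=9: arr[9]=1 > -10 → no swap
j=10: arr[10]=-4 > -10 → no swap
final swap arr[2],arr[11] → [-11, -12, -10, -5, -9, -1, -7, -8, -2, 1, -4, -3]; return 2
p = 2; k-1 = 6 > 2 ⇒ right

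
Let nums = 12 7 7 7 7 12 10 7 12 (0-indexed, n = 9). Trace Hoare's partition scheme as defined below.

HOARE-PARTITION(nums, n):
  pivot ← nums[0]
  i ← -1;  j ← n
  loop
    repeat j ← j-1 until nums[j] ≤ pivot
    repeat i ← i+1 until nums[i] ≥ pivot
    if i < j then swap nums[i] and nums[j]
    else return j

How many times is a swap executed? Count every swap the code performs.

2

pivot=12
j stops at 8 (12), i stops at 0 (12); swap ⇒ 12 7 7 7 7 12 10 7 12
j stops at 7 (7), i stops at 5 (12); swap ⇒ 12 7 7 7 7 7 10 12 12
j stops at 6, i stops at 7; i≥j ⇒ return 6. nums=12 7 7 7 7 7 10 12 12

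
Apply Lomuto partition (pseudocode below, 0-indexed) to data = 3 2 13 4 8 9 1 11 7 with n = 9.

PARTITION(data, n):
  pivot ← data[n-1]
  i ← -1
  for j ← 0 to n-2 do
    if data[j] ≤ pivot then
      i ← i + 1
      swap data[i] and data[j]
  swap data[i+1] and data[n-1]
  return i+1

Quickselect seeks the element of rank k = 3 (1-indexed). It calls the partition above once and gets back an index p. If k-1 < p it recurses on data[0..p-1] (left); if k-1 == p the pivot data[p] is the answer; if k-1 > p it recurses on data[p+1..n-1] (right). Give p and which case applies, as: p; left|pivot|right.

pivot = data[8] = 7; i = -1
j=0: data[0]=3 ≤ 7 → i=0, swap data[0],data[0] (no change) → 3 2 13 4 8 9 1 11 7
j=1: data[1]=2 ≤ 7 → i=1, swap data[1],data[1] (no change) → 3 2 13 4 8 9 1 11 7
j=2: data[2]=13 > 7 → no swap
j=3: data[3]=4 ≤ 7 → i=2, swap data[2],data[3] → 3 2 4 13 8 9 1 11 7
j=4: data[4]=8 > 7 → no swap
j=5: data[5]=9 > 7 → no swap
j=6: data[6]=1 ≤ 7 → i=3, swap data[3],data[6] → 3 2 4 1 8 9 13 11 7
j=7: data[7]=11 > 7 → no swap
final swap data[4],data[8] → 3 2 4 1 7 9 13 11 8; return 4
p = 4; k-1 = 2 < 4 ⇒ left

4; left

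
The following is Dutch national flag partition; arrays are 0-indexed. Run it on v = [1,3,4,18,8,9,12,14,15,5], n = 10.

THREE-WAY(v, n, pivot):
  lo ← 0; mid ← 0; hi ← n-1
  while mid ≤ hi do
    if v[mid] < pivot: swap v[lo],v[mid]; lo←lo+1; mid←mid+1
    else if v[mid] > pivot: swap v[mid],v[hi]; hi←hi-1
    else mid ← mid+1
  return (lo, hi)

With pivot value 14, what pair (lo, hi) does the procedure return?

pivot = 14; lo=0, mid=0, hi=9
v[mid]=1<14: swap v[0],v[0]; lo=1,mid=1 → [1,3,4,18,8,9,12,14,15,5]
v[mid]=3<14: swap v[1],v[1]; lo=2,mid=2 → [1,3,4,18,8,9,12,14,15,5]
v[mid]=4<14: swap v[2],v[2]; lo=3,mid=3 → [1,3,4,18,8,9,12,14,15,5]
v[mid]=18>14: swap v[3],v[9]; hi=8 → [1,3,4,5,8,9,12,14,15,18]
v[mid]=5<14: swap v[3],v[3]; lo=4,mid=4 → [1,3,4,5,8,9,12,14,15,18]
v[mid]=8<14: swap v[4],v[4]; lo=5,mid=5 → [1,3,4,5,8,9,12,14,15,18]
v[mid]=9<14: swap v[5],v[5]; lo=6,mid=6 → [1,3,4,5,8,9,12,14,15,18]
v[mid]=12<14: swap v[6],v[6]; lo=7,mid=7 → [1,3,4,5,8,9,12,14,15,18]
v[mid]=14=14: mid=8
v[mid]=15>14: swap v[8],v[8]; hi=7 → [1,3,4,5,8,9,12,14,15,18]
end: lo=7, hi=7; v = [1,3,4,5,8,9,12,14,15,18]

(7, 7)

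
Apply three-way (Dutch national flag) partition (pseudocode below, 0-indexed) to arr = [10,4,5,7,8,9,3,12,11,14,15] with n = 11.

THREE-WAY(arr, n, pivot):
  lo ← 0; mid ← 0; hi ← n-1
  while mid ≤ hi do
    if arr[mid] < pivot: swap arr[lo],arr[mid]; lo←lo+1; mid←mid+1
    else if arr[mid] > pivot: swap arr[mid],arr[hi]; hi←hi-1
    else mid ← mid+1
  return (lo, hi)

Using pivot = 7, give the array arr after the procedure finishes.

[3,4,5,7,9,8,12,11,14,15,10]

lo=0 mid=0 hi=10
10>7: swap(0,10), hi=9 ⇒ [15,4,5,7,8,9,3,12,11,14,10]
15>7: swap(0,9), hi=8 ⇒ [14,4,5,7,8,9,3,12,11,15,10]
14>7: swap(0,8), hi=7 ⇒ [11,4,5,7,8,9,3,12,14,15,10]
11>7: swap(0,7), hi=6 ⇒ [12,4,5,7,8,9,3,11,14,15,10]
12>7: swap(0,6), hi=5 ⇒ [3,4,5,7,8,9,12,11,14,15,10]
3<7: swap(0,0), lo=1 mid=1 ⇒ [3,4,5,7,8,9,12,11,14,15,10]
4<7: swap(1,1), lo=2 mid=2 ⇒ [3,4,5,7,8,9,12,11,14,15,10]
5<7: swap(2,2), lo=3 mid=3 ⇒ [3,4,5,7,8,9,12,11,14,15,10]
7=7: mid=4
8>7: swap(4,5), hi=4 ⇒ [3,4,5,7,9,8,12,11,14,15,10]
9>7: swap(4,4), hi=3 ⇒ [3,4,5,7,9,8,12,11,14,15,10]
done. lo=3 hi=3; arr=[3,4,5,7,9,8,12,11,14,15,10]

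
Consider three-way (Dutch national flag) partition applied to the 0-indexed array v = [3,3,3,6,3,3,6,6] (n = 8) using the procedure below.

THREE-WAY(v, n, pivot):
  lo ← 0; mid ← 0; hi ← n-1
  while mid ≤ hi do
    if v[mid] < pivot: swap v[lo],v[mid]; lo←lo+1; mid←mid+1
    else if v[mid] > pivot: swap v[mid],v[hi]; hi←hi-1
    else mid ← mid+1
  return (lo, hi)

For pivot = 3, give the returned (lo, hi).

(0, 4)

lo=0 mid=0 hi=7
3=3: mid=1
3=3: mid=2
3=3: mid=3
6>3: swap(3,7), hi=6 ⇒ [3,3,3,6,3,3,6,6]
6>3: swap(3,6), hi=5 ⇒ [3,3,3,6,3,3,6,6]
6>3: swap(3,5), hi=4 ⇒ [3,3,3,3,3,6,6,6]
3=3: mid=4
3=3: mid=5
done. lo=0 hi=4; v=[3,3,3,3,3,6,6,6]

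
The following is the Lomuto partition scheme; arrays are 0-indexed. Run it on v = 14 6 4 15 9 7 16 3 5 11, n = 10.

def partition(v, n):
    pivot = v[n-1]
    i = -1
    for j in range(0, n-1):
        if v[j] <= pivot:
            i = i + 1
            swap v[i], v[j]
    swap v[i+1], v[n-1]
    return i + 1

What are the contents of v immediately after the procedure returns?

6 4 9 7 3 5 11 14 15 16

pivot = v[9] = 11; i = -1
j=0: v[0]=14 > 11 → no swap
j=1: v[1]=6 ≤ 11 → i=0, swap v[0],v[1] → 6 14 4 15 9 7 16 3 5 11
j=2: v[2]=4 ≤ 11 → i=1, swap v[1],v[2] → 6 4 14 15 9 7 16 3 5 11
j=3: v[3]=15 > 11 → no swap
j=4: v[4]=9 ≤ 11 → i=2, swap v[2],v[4] → 6 4 9 15 14 7 16 3 5 11
j=5: v[5]=7 ≤ 11 → i=3, swap v[3],v[5] → 6 4 9 7 14 15 16 3 5 11
j=6: v[6]=16 > 11 → no swap
j=7: v[7]=3 ≤ 11 → i=4, swap v[4],v[7] → 6 4 9 7 3 15 16 14 5 11
j=8: v[8]=5 ≤ 11 → i=5, swap v[5],v[8] → 6 4 9 7 3 5 16 14 15 11
final swap v[6],v[9] → 6 4 9 7 3 5 11 14 15 16; return 6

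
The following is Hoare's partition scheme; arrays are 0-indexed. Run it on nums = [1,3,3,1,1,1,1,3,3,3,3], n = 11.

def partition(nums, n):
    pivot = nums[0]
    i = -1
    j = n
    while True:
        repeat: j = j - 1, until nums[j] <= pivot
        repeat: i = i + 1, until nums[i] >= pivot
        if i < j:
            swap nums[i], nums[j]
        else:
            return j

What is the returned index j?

pivot=1
j stops at 6 (1), i stops at 0 (1); swap ⇒ [1,3,3,1,1,1,1,3,3,3,3]
j stops at 5 (1), i stops at 1 (3); swap ⇒ [1,1,3,1,1,3,1,3,3,3,3]
j stops at 4 (1), i stops at 2 (3); swap ⇒ [1,1,1,1,3,3,1,3,3,3,3]
j stops at 3, i stops at 3; i≥j ⇒ return 3. nums=[1,1,1,1,3,3,1,3,3,3,3]

3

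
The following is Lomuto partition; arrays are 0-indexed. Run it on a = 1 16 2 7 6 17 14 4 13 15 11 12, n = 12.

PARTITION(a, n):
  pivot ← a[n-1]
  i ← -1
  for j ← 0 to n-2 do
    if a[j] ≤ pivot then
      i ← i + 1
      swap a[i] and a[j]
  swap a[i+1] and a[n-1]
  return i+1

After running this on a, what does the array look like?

pivot=12, i=-1
j=0: 1≤12, i=0, swap(0,0) ⇒ 1 16 2 7 6 17 14 4 13 15 11 12
j=1: 16>12, skip
j=2: 2≤12, i=1, swap(1,2) ⇒ 1 2 16 7 6 17 14 4 13 15 11 12
j=3: 7≤12, i=2, swap(2,3) ⇒ 1 2 7 16 6 17 14 4 13 15 11 12
j=4: 6≤12, i=3, swap(3,4) ⇒ 1 2 7 6 16 17 14 4 13 15 11 12
j=5: 17>12, skip
j=6: 14>12, skip
j=7: 4≤12, i=4, swap(4,7) ⇒ 1 2 7 6 4 17 14 16 13 15 11 12
j=8: 13>12, skip
j=9: 15>12, skip
j=10: 11≤12, i=5, swap(5,10) ⇒ 1 2 7 6 4 11 14 16 13 15 17 12
swap(6,11) ⇒ 1 2 7 6 4 11 12 16 13 15 17 14; return 6

1 2 7 6 4 11 12 16 13 15 17 14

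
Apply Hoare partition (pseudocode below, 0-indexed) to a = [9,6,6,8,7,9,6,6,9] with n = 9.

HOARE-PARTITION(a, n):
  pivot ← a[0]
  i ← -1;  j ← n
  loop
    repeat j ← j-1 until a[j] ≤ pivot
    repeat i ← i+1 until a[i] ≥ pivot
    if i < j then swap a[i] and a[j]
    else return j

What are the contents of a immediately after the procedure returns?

pivot=9
j stops at 8 (9), i stops at 0 (9); swap ⇒ [9,6,6,8,7,9,6,6,9]
j stops at 7 (6), i stops at 5 (9); swap ⇒ [9,6,6,8,7,6,6,9,9]
j stops at 6, i stops at 7; i≥j ⇒ return 6. a=[9,6,6,8,7,6,6,9,9]

[9,6,6,8,7,6,6,9,9]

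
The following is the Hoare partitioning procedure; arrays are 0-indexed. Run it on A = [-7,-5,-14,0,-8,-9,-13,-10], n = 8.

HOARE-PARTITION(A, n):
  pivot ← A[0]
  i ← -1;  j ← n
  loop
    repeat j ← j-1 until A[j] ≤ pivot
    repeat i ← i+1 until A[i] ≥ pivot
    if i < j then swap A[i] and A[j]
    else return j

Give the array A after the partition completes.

[-10,-13,-14,-9,-8,0,-5,-7]

pivot = A[0] = -7; i = -1, j = 8
j→7 (A[7]=-10≤-7), i→0 (A[0]=-7≥-7); i<j, swap → [-10,-5,-14,0,-8,-9,-13,-7]
j→6 (A[6]=-13≤-7), i→1 (A[1]=-5≥-7); i<j, swap → [-10,-13,-14,0,-8,-9,-5,-7]
j→5 (A[5]=-9≤-7), i→3 (A[3]=0≥-7); i<j, swap → [-10,-13,-14,-9,-8,0,-5,-7]
j→4, i→5; i≥j, return j=4. A = [-10,-13,-14,-9,-8,0,-5,-7]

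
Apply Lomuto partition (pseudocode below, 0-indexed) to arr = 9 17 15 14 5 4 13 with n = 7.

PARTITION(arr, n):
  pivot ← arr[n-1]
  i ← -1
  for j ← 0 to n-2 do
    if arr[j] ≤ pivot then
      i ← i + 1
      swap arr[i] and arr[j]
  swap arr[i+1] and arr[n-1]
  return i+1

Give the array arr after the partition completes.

pivot = arr[6] = 13; i = -1
j=0: arr[0]=9 ≤ 13 → i=0, swap arr[0],arr[0] (no change) → 9 17 15 14 5 4 13
j=1: arr[1]=17 > 13 → no swap
j=2: arr[2]=15 > 13 → no swap
j=3: arr[3]=14 > 13 → no swap
j=4: arr[4]=5 ≤ 13 → i=1, swap arr[1],arr[4] → 9 5 15 14 17 4 13
j=5: arr[5]=4 ≤ 13 → i=2, swap arr[2],arr[5] → 9 5 4 14 17 15 13
final swap arr[3],arr[6] → 9 5 4 13 17 15 14; return 3

9 5 4 13 17 15 14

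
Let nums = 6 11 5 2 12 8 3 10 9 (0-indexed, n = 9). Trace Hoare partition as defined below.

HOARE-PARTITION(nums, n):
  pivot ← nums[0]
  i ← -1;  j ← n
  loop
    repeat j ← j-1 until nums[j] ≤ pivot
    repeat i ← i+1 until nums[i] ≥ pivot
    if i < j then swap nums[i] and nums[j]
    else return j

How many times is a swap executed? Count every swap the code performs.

pivot=6
j stops at 6 (3), i stops at 0 (6); swap ⇒ 3 11 5 2 12 8 6 10 9
j stops at 3 (2), i stops at 1 (11); swap ⇒ 3 2 5 11 12 8 6 10 9
j stops at 2, i stops at 3; i≥j ⇒ return 2. nums=3 2 5 11 12 8 6 10 9

2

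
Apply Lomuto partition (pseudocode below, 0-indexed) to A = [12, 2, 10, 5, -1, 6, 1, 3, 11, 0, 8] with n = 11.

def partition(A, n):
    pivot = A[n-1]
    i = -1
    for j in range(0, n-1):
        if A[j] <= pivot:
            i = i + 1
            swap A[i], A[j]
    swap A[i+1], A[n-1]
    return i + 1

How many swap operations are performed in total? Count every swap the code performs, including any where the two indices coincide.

8

pivot = A[10] = 8; i = -1
j=0: A[0]=12 > 8 → no swap
j=1: A[1]=2 ≤ 8 → i=0, swap A[0],A[1] → [2, 12, 10, 5, -1, 6, 1, 3, 11, 0, 8]
j=2: A[2]=10 > 8 → no swap
j=3: A[3]=5 ≤ 8 → i=1, swap A[1],A[3] → [2, 5, 10, 12, -1, 6, 1, 3, 11, 0, 8]
j=4: A[4]=-1 ≤ 8 → i=2, swap A[2],A[4] → [2, 5, -1, 12, 10, 6, 1, 3, 11, 0, 8]
j=5: A[5]=6 ≤ 8 → i=3, swap A[3],A[5] → [2, 5, -1, 6, 10, 12, 1, 3, 11, 0, 8]
j=6: A[6]=1 ≤ 8 → i=4, swap A[4],A[6] → [2, 5, -1, 6, 1, 12, 10, 3, 11, 0, 8]
j=7: A[7]=3 ≤ 8 → i=5, swap A[5],A[7] → [2, 5, -1, 6, 1, 3, 10, 12, 11, 0, 8]
j=8: A[8]=11 > 8 → no swap
j=9: A[9]=0 ≤ 8 → i=6, swap A[6],A[9] → [2, 5, -1, 6, 1, 3, 0, 12, 11, 10, 8]
final swap A[7],A[10] → [2, 5, -1, 6, 1, 3, 0, 8, 11, 10, 12]; return 7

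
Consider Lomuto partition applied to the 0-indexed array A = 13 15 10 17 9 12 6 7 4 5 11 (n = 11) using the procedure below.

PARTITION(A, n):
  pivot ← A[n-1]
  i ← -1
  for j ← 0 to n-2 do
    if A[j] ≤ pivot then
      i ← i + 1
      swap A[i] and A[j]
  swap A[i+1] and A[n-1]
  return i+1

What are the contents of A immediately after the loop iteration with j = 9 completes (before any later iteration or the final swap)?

10 9 6 7 4 5 13 17 15 12 11

pivot=11, i=-1
j=0: 13>11, skip
j=1: 15>11, skip
j=2: 10≤11, i=0, swap(0,2) ⇒ 10 15 13 17 9 12 6 7 4 5 11
j=3: 17>11, skip
j=4: 9≤11, i=1, swap(1,4) ⇒ 10 9 13 17 15 12 6 7 4 5 11
j=5: 12>11, skip
j=6: 6≤11, i=2, swap(2,6) ⇒ 10 9 6 17 15 12 13 7 4 5 11
j=7: 7≤11, i=3, swap(3,7) ⇒ 10 9 6 7 15 12 13 17 4 5 11
j=8: 4≤11, i=4, swap(4,8) ⇒ 10 9 6 7 4 12 13 17 15 5 11
j=9: 5≤11, i=5, swap(5,9) ⇒ 10 9 6 7 4 5 13 17 15 12 11
(after j=9) A = 10 9 6 7 4 5 13 17 15 12 11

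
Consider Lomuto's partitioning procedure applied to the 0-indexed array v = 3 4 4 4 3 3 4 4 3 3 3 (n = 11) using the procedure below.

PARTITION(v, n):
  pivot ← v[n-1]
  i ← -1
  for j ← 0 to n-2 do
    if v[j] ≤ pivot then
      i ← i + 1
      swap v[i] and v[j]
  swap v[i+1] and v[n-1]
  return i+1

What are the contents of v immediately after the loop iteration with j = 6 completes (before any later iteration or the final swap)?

pivot=3, i=-1
j=0: 3≤3, i=0, swap(0,0) ⇒ 3 4 4 4 3 3 4 4 3 3 3
j=1: 4>3, skip
j=2: 4>3, skip
j=3: 4>3, skip
j=4: 3≤3, i=1, swap(1,4) ⇒ 3 3 4 4 4 3 4 4 3 3 3
j=5: 3≤3, i=2, swap(2,5) ⇒ 3 3 3 4 4 4 4 4 3 3 3
j=6: 4>3, skip
(after j=6) v = 3 3 3 4 4 4 4 4 3 3 3

3 3 3 4 4 4 4 4 3 3 3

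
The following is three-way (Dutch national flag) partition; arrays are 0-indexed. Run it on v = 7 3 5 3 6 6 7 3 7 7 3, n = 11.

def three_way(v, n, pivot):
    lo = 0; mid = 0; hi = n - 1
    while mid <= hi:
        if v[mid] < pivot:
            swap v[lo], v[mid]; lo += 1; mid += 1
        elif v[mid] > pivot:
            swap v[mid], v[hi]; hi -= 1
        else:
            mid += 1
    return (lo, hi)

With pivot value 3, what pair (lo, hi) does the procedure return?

(0, 3)

pivot = 3; lo=0, mid=0, hi=10
v[mid]=7>3: swap v[0],v[10]; hi=9 → 3 3 5 3 6 6 7 3 7 7 7
v[mid]=3=3: mid=1
v[mid]=3=3: mid=2
v[mid]=5>3: swap v[2],v[9]; hi=8 → 3 3 7 3 6 6 7 3 7 5 7
v[mid]=7>3: swap v[2],v[8]; hi=7 → 3 3 7 3 6 6 7 3 7 5 7
v[mid]=7>3: swap v[2],v[7]; hi=6 → 3 3 3 3 6 6 7 7 7 5 7
v[mid]=3=3: mid=3
v[mid]=3=3: mid=4
v[mid]=6>3: swap v[4],v[6]; hi=5 → 3 3 3 3 7 6 6 7 7 5 7
v[mid]=7>3: swap v[4],v[5]; hi=4 → 3 3 3 3 6 7 6 7 7 5 7
v[mid]=6>3: swap v[4],v[4]; hi=3 → 3 3 3 3 6 7 6 7 7 5 7
end: lo=0, hi=3; v = 3 3 3 3 6 7 6 7 7 5 7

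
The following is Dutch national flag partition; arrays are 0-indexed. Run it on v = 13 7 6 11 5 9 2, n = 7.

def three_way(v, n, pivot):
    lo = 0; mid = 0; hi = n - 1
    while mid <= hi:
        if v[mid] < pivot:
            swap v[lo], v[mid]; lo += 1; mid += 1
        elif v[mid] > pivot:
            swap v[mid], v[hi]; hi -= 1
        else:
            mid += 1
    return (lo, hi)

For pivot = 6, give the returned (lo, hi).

lo=0 mid=0 hi=6
13>6: swap(0,6), hi=5 ⇒ 2 7 6 11 5 9 13
2<6: swap(0,0), lo=1 mid=1 ⇒ 2 7 6 11 5 9 13
7>6: swap(1,5), hi=4 ⇒ 2 9 6 11 5 7 13
9>6: swap(1,4), hi=3 ⇒ 2 5 6 11 9 7 13
5<6: swap(1,1), lo=2 mid=2 ⇒ 2 5 6 11 9 7 13
6=6: mid=3
11>6: swap(3,3), hi=2 ⇒ 2 5 6 11 9 7 13
done. lo=2 hi=2; v=2 5 6 11 9 7 13

(2, 2)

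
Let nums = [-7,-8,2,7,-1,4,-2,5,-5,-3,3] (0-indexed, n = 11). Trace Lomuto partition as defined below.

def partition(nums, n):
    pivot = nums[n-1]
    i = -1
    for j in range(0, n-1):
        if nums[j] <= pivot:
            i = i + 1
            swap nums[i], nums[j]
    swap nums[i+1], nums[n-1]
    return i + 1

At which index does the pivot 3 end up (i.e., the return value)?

7

pivot=3, i=-1
j=0: -7≤3, i=0, swap(0,0) ⇒ [-7,-8,2,7,-1,4,-2,5,-5,-3,3]
j=1: -8≤3, i=1, swap(1,1) ⇒ [-7,-8,2,7,-1,4,-2,5,-5,-3,3]
j=2: 2≤3, i=2, swap(2,2) ⇒ [-7,-8,2,7,-1,4,-2,5,-5,-3,3]
j=3: 7>3, skip
j=4: -1≤3, i=3, swap(3,4) ⇒ [-7,-8,2,-1,7,4,-2,5,-5,-3,3]
j=5: 4>3, skip
j=6: -2≤3, i=4, swap(4,6) ⇒ [-7,-8,2,-1,-2,4,7,5,-5,-3,3]
j=7: 5>3, skip
j=8: -5≤3, i=5, swap(5,8) ⇒ [-7,-8,2,-1,-2,-5,7,5,4,-3,3]
j=9: -3≤3, i=6, swap(6,9) ⇒ [-7,-8,2,-1,-2,-5,-3,5,4,7,3]
swap(7,10) ⇒ [-7,-8,2,-1,-2,-5,-3,3,4,7,5]; return 7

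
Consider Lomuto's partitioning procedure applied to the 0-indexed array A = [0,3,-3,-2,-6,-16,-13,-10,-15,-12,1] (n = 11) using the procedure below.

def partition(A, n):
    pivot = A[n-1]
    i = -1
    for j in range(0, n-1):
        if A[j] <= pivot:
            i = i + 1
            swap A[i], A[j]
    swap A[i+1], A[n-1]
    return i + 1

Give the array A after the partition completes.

pivot = A[10] = 1; i = -1
j=0: A[0]=0 ≤ 1 → i=0, swap A[0],A[0] (no change) → [0,3,-3,-2,-6,-16,-13,-10,-15,-12,1]
j=1: A[1]=3 > 1 → no swap
j=2: A[2]=-3 ≤ 1 → i=1, swap A[1],A[2] → [0,-3,3,-2,-6,-16,-13,-10,-15,-12,1]
j=3: A[3]=-2 ≤ 1 → i=2, swap A[2],A[3] → [0,-3,-2,3,-6,-16,-13,-10,-15,-12,1]
j=4: A[4]=-6 ≤ 1 → i=3, swap A[3],A[4] → [0,-3,-2,-6,3,-16,-13,-10,-15,-12,1]
j=5: A[5]=-16 ≤ 1 → i=4, swap A[4],A[5] → [0,-3,-2,-6,-16,3,-13,-10,-15,-12,1]
j=6: A[6]=-13 ≤ 1 → i=5, swap A[5],A[6] → [0,-3,-2,-6,-16,-13,3,-10,-15,-12,1]
j=7: A[7]=-10 ≤ 1 → i=6, swap A[6],A[7] → [0,-3,-2,-6,-16,-13,-10,3,-15,-12,1]
j=8: A[8]=-15 ≤ 1 → i=7, swap A[7],A[8] → [0,-3,-2,-6,-16,-13,-10,-15,3,-12,1]
j=9: A[9]=-12 ≤ 1 → i=8, swap A[8],A[9] → [0,-3,-2,-6,-16,-13,-10,-15,-12,3,1]
final swap A[9],A[10] → [0,-3,-2,-6,-16,-13,-10,-15,-12,1,3]; return 9

[0,-3,-2,-6,-16,-13,-10,-15,-12,1,3]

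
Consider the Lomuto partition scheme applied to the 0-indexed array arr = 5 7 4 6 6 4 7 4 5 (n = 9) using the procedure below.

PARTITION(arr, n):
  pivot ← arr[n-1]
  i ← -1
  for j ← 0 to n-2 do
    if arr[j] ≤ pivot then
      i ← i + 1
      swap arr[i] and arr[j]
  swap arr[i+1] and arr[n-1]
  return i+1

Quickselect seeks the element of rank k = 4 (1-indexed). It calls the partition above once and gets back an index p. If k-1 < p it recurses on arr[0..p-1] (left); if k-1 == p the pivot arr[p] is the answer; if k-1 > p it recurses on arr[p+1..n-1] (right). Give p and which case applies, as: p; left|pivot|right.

pivot = arr[8] = 5; i = -1
j=0: arr[0]=5 ≤ 5 → i=0, swap arr[0],arr[0] (no change) → 5 7 4 6 6 4 7 4 5
j=1: arr[1]=7 > 5 → no swap
j=2: arr[2]=4 ≤ 5 → i=1, swap arr[1],arr[2] → 5 4 7 6 6 4 7 4 5
j=3: arr[3]=6 > 5 → no swap
j=4: arr[4]=6 > 5 → no swap
j=5: arr[5]=4 ≤ 5 → i=2, swap arr[2],arr[5] → 5 4 4 6 6 7 7 4 5
j=6: arr[6]=7 > 5 → no swap
j=7: arr[7]=4 ≤ 5 → i=3, swap arr[3],arr[7] → 5 4 4 4 6 7 7 6 5
final swap arr[4],arr[8] → 5 4 4 4 5 7 7 6 6; return 4
p = 4; k-1 = 3 < 4 ⇒ left

4; left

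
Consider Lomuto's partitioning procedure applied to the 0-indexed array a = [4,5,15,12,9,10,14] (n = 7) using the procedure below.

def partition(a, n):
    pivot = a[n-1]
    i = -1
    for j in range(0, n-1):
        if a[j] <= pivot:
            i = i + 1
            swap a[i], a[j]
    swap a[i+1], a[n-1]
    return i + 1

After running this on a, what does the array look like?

[4,5,12,9,10,14,15]

pivot=14, i=-1
j=0: 4≤14, i=0, swap(0,0) ⇒ [4,5,15,12,9,10,14]
j=1: 5≤14, i=1, swap(1,1) ⇒ [4,5,15,12,9,10,14]
j=2: 15>14, skip
j=3: 12≤14, i=2, swap(2,3) ⇒ [4,5,12,15,9,10,14]
j=4: 9≤14, i=3, swap(3,4) ⇒ [4,5,12,9,15,10,14]
j=5: 10≤14, i=4, swap(4,5) ⇒ [4,5,12,9,10,15,14]
swap(5,6) ⇒ [4,5,12,9,10,14,15]; return 5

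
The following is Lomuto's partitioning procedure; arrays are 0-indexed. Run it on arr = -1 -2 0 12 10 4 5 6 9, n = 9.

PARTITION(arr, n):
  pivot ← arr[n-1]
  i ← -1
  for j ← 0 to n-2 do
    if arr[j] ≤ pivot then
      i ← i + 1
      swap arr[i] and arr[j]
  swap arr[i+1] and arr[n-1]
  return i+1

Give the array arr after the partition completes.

pivot=9, i=-1
j=0: -1≤9, i=0, swap(0,0) ⇒ -1 -2 0 12 10 4 5 6 9
j=1: -2≤9, i=1, swap(1,1) ⇒ -1 -2 0 12 10 4 5 6 9
j=2: 0≤9, i=2, swap(2,2) ⇒ -1 -2 0 12 10 4 5 6 9
j=3: 12>9, skip
j=4: 10>9, skip
j=5: 4≤9, i=3, swap(3,5) ⇒ -1 -2 0 4 10 12 5 6 9
j=6: 5≤9, i=4, swap(4,6) ⇒ -1 -2 0 4 5 12 10 6 9
j=7: 6≤9, i=5, swap(5,7) ⇒ -1 -2 0 4 5 6 10 12 9
swap(6,8) ⇒ -1 -2 0 4 5 6 9 12 10; return 6

-1 -2 0 4 5 6 9 12 10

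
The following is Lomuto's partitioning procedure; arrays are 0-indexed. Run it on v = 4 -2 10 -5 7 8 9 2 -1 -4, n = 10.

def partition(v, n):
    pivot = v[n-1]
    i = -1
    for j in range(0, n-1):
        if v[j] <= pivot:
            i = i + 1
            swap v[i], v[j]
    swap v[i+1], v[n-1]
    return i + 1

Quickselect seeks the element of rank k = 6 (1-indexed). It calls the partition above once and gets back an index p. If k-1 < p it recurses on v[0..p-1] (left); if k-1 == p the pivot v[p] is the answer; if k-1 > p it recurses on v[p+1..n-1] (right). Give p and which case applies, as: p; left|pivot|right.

pivot=-4, i=-1
j=0: 4>-4, skip
j=1: -2>-4, skip
j=2: 10>-4, skip
j=3: -5≤-4, i=0, swap(0,3) ⇒ -5 -2 10 4 7 8 9 2 -1 -4
j=4: 7>-4, skip
j=5: 8>-4, skip
j=6: 9>-4, skip
j=7: 2>-4, skip
j=8: -1>-4, skip
swap(1,9) ⇒ -5 -4 10 4 7 8 9 2 -1 -2; return 1
p = 1; k-1 = 5 > 1 ⇒ right

1; right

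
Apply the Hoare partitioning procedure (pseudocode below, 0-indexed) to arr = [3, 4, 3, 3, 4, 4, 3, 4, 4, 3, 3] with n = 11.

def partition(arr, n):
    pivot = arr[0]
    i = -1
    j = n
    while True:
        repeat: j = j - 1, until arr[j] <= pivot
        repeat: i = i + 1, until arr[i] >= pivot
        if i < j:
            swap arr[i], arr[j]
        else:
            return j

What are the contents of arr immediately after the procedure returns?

[3, 3, 3, 3, 4, 4, 3, 4, 4, 4, 3]

pivot = arr[0] = 3; i = -1, j = 11
j→10 (arr[10]=3≤3), i→0 (arr[0]=3≥3); i<j, swap → [3, 4, 3, 3, 4, 4, 3, 4, 4, 3, 3]
j→9 (arr[9]=3≤3), i→1 (arr[1]=4≥3); i<j, swap → [3, 3, 3, 3, 4, 4, 3, 4, 4, 4, 3]
j→6 (arr[6]=3≤3), i→2 (arr[2]=3≥3); i<j, swap → [3, 3, 3, 3, 4, 4, 3, 4, 4, 4, 3]
j→3, i→3; i≥j, return j=3. arr = [3, 3, 3, 3, 4, 4, 3, 4, 4, 4, 3]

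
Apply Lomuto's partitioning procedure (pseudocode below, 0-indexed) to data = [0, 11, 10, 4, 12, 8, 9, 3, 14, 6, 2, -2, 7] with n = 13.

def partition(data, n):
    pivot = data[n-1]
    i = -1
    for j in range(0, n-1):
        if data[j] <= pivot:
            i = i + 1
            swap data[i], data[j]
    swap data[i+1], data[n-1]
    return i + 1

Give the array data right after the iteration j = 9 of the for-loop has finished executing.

[0, 4, 3, 6, 12, 8, 9, 10, 14, 11, 2, -2, 7]

pivot=7, i=-1
j=0: 0≤7, i=0, swap(0,0) ⇒ [0, 11, 10, 4, 12, 8, 9, 3, 14, 6, 2, -2, 7]
j=1: 11>7, skip
j=2: 10>7, skip
j=3: 4≤7, i=1, swap(1,3) ⇒ [0, 4, 10, 11, 12, 8, 9, 3, 14, 6, 2, -2, 7]
j=4: 12>7, skip
j=5: 8>7, skip
j=6: 9>7, skip
j=7: 3≤7, i=2, swap(2,7) ⇒ [0, 4, 3, 11, 12, 8, 9, 10, 14, 6, 2, -2, 7]
j=8: 14>7, skip
j=9: 6≤7, i=3, swap(3,9) ⇒ [0, 4, 3, 6, 12, 8, 9, 10, 14, 11, 2, -2, 7]
(after j=9) data = [0, 4, 3, 6, 12, 8, 9, 10, 14, 11, 2, -2, 7]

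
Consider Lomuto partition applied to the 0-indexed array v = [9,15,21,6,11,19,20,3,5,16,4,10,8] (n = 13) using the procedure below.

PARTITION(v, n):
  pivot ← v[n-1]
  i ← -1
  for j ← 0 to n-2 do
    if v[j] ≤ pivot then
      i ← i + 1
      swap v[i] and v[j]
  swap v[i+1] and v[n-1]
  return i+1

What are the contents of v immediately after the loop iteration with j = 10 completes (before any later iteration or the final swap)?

[6,3,5,4,11,19,20,15,21,16,9,10,8]

pivot=8, i=-1
j=0: 9>8, skip
j=1: 15>8, skip
j=2: 21>8, skip
j=3: 6≤8, i=0, swap(0,3) ⇒ [6,15,21,9,11,19,20,3,5,16,4,10,8]
j=4: 11>8, skip
j=5: 19>8, skip
j=6: 20>8, skip
j=7: 3≤8, i=1, swap(1,7) ⇒ [6,3,21,9,11,19,20,15,5,16,4,10,8]
j=8: 5≤8, i=2, swap(2,8) ⇒ [6,3,5,9,11,19,20,15,21,16,4,10,8]
j=9: 16>8, skip
j=10: 4≤8, i=3, swap(3,10) ⇒ [6,3,5,4,11,19,20,15,21,16,9,10,8]
(after j=10) v = [6,3,5,4,11,19,20,15,21,16,9,10,8]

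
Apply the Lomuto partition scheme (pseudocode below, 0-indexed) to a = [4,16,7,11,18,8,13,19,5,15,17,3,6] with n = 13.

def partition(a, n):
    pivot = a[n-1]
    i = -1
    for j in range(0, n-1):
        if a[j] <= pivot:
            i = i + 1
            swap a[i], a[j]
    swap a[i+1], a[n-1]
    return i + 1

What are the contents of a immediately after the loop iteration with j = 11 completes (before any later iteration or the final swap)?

pivot=6, i=-1
j=0: 4≤6, i=0, swap(0,0) ⇒ [4,16,7,11,18,8,13,19,5,15,17,3,6]
j=1: 16>6, skip
j=2: 7>6, skip
j=3: 11>6, skip
j=4: 18>6, skip
j=5: 8>6, skip
j=6: 13>6, skip
j=7: 19>6, skip
j=8: 5≤6, i=1, swap(1,8) ⇒ [4,5,7,11,18,8,13,19,16,15,17,3,6]
j=9: 15>6, skip
j=10: 17>6, skip
j=11: 3≤6, i=2, swap(2,11) ⇒ [4,5,3,11,18,8,13,19,16,15,17,7,6]
(after j=11) a = [4,5,3,11,18,8,13,19,16,15,17,7,6]

[4,5,3,11,18,8,13,19,16,15,17,7,6]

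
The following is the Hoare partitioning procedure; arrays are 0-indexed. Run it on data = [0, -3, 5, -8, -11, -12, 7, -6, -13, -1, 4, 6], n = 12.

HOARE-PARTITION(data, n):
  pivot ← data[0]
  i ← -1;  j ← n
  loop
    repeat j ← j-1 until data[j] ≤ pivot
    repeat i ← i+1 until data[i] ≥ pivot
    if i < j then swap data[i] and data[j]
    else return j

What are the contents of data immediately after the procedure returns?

[-1, -3, -13, -8, -11, -12, -6, 7, 5, 0, 4, 6]

pivot = data[0] = 0; i = -1, j = 12
j→9 (data[9]=-1≤0), i→0 (data[0]=0≥0); i<j, swap → [-1, -3, 5, -8, -11, -12, 7, -6, -13, 0, 4, 6]
j→8 (data[8]=-13≤0), i→2 (data[2]=5≥0); i<j, swap → [-1, -3, -13, -8, -11, -12, 7, -6, 5, 0, 4, 6]
j→7 (data[7]=-6≤0), i→6 (data[6]=7≥0); i<j, swap → [-1, -3, -13, -8, -11, -12, -6, 7, 5, 0, 4, 6]
j→6, i→7; i≥j, return j=6. data = [-1, -3, -13, -8, -11, -12, -6, 7, 5, 0, 4, 6]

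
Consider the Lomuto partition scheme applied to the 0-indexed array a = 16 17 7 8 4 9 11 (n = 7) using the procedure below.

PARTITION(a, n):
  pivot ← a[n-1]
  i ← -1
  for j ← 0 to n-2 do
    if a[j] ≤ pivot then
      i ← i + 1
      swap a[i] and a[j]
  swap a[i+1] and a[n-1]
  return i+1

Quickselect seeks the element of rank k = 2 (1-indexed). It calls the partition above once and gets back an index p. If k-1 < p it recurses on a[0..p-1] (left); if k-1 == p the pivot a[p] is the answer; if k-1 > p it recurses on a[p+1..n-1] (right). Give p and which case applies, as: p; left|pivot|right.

pivot=11, i=-1
j=0: 16>11, skip
j=1: 17>11, skip
j=2: 7≤11, i=0, swap(0,2) ⇒ 7 17 16 8 4 9 11
j=3: 8≤11, i=1, swap(1,3) ⇒ 7 8 16 17 4 9 11
j=4: 4≤11, i=2, swap(2,4) ⇒ 7 8 4 17 16 9 11
j=5: 9≤11, i=3, swap(3,5) ⇒ 7 8 4 9 16 17 11
swap(4,6) ⇒ 7 8 4 9 11 17 16; return 4
p = 4; k-1 = 1 < 4 ⇒ left

4; left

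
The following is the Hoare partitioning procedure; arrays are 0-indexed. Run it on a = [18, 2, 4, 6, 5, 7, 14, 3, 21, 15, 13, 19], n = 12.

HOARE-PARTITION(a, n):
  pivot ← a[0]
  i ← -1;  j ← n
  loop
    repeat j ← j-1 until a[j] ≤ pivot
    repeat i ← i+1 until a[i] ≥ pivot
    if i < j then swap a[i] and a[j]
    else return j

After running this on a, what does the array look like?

pivot=18
j stops at 10 (13), i stops at 0 (18); swap ⇒ [13, 2, 4, 6, 5, 7, 14, 3, 21, 15, 18, 19]
j stops at 9 (15), i stops at 8 (21); swap ⇒ [13, 2, 4, 6, 5, 7, 14, 3, 15, 21, 18, 19]
j stops at 8, i stops at 9; i≥j ⇒ return 8. a=[13, 2, 4, 6, 5, 7, 14, 3, 15, 21, 18, 19]

[13, 2, 4, 6, 5, 7, 14, 3, 15, 21, 18, 19]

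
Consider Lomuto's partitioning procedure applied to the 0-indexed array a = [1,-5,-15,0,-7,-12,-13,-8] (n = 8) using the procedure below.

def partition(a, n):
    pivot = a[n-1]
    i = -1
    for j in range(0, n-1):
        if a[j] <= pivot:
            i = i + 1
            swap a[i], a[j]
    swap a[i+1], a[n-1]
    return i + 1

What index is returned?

pivot = a[7] = -8; i = -1
j=0: a[0]=1 > -8 → no swap
j=1: a[1]=-5 > -8 → no swap
j=2: a[2]=-15 ≤ -8 → i=0, swap a[0],a[2] → [-15,-5,1,0,-7,-12,-13,-8]
j=3: a[3]=0 > -8 → no swap
j=4: a[4]=-7 > -8 → no swap
j=5: a[5]=-12 ≤ -8 → i=1, swap a[1],a[5] → [-15,-12,1,0,-7,-5,-13,-8]
j=6: a[6]=-13 ≤ -8 → i=2, swap a[2],a[6] → [-15,-12,-13,0,-7,-5,1,-8]
final swap a[3],a[7] → [-15,-12,-13,-8,-7,-5,1,0]; return 3

3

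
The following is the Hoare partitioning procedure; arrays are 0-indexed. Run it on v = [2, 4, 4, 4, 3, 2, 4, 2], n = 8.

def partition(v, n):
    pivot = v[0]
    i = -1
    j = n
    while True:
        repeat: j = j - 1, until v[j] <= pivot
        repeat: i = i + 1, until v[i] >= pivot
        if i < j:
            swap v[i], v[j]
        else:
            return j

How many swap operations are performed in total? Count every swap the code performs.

2

pivot = v[0] = 2; i = -1, j = 8
j→7 (v[7]=2≤2), i→0 (v[0]=2≥2); i<j, swap → [2, 4, 4, 4, 3, 2, 4, 2]
j→5 (v[5]=2≤2), i→1 (v[1]=4≥2); i<j, swap → [2, 2, 4, 4, 3, 4, 4, 2]
j→1, i→2; i≥j, return j=1. v = [2, 2, 4, 4, 3, 4, 4, 2]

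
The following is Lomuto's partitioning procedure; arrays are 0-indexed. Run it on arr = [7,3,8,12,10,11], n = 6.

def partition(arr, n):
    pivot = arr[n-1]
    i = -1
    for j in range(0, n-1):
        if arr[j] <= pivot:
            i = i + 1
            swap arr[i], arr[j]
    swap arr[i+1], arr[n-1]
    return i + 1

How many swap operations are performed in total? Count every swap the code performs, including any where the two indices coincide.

pivot = arr[5] = 11; i = -1
j=0: arr[0]=7 ≤ 11 → i=0, swap arr[0],arr[0] (no change) → [7,3,8,12,10,11]
j=1: arr[1]=3 ≤ 11 → i=1, swap arr[1],arr[1] (no change) → [7,3,8,12,10,11]
j=2: arr[2]=8 ≤ 11 → i=2, swap arr[2],arr[2] (no change) → [7,3,8,12,10,11]
j=3: arr[3]=12 > 11 → no swap
j=4: arr[4]=10 ≤ 11 → i=3, swap arr[3],arr[4] → [7,3,8,10,12,11]
final swap arr[4],arr[5] → [7,3,8,10,11,12]; return 4

5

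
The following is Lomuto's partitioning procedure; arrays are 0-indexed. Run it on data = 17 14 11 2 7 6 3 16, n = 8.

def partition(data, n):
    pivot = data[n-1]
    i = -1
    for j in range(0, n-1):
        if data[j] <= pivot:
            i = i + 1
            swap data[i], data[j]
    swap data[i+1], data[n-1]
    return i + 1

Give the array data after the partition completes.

pivot = data[7] = 16; i = -1
j=0: data[0]=17 > 16 → no swap
j=1: data[1]=14 ≤ 16 → i=0, swap data[0],data[1] → 14 17 11 2 7 6 3 16
j=2: data[2]=11 ≤ 16 → i=1, swap data[1],data[2] → 14 11 17 2 7 6 3 16
j=3: data[3]=2 ≤ 16 → i=2, swap data[2],data[3] → 14 11 2 17 7 6 3 16
j=4: data[4]=7 ≤ 16 → i=3, swap data[3],data[4] → 14 11 2 7 17 6 3 16
j=5: data[5]=6 ≤ 16 → i=4, swap data[4],data[5] → 14 11 2 7 6 17 3 16
j=6: data[6]=3 ≤ 16 → i=5, swap data[5],data[6] → 14 11 2 7 6 3 17 16
final swap data[6],data[7] → 14 11 2 7 6 3 16 17; return 6

14 11 2 7 6 3 16 17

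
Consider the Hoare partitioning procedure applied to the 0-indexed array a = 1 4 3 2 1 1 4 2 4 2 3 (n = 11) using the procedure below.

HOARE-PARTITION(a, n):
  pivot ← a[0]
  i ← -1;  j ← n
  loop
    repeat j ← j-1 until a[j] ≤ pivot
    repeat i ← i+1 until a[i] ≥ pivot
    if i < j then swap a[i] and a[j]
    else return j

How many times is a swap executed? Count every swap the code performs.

pivot = a[0] = 1; i = -1, j = 11
j→5 (a[5]=1≤1), i→0 (a[0]=1≥1); i<j, swap → 1 4 3 2 1 1 4 2 4 2 3
j→4 (a[4]=1≤1), i→1 (a[1]=4≥1); i<j, swap → 1 1 3 2 4 1 4 2 4 2 3
j→1, i→2; i≥j, return j=1. a = 1 1 3 2 4 1 4 2 4 2 3

2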